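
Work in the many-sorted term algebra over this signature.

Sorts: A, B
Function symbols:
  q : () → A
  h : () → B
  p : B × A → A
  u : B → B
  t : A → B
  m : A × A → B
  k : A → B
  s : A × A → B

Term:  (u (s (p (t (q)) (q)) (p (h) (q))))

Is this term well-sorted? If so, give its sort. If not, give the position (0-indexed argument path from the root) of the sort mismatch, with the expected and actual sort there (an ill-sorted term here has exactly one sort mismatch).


        (q) : A
      (t (q)) : B
      (q) : A
    (p (t (q)) (q)) : A
      (h) : B
      (q) : A
    (p (h) (q)) : A
  (s (p (t (q)) (q)) (p (h) (q))) : B
(u (s (p (t (q)) (q)) (p (h) (q)))) : B

well-sorted; sort = B


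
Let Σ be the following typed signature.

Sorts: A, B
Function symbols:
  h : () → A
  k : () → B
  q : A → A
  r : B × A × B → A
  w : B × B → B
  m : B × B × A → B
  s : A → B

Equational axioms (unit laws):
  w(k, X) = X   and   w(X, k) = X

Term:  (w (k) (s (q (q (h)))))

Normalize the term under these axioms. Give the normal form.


normal form = (s (q (q (h))))

1. (w (k) (s (q (q (h)))))  →  (s (q (q (h))))


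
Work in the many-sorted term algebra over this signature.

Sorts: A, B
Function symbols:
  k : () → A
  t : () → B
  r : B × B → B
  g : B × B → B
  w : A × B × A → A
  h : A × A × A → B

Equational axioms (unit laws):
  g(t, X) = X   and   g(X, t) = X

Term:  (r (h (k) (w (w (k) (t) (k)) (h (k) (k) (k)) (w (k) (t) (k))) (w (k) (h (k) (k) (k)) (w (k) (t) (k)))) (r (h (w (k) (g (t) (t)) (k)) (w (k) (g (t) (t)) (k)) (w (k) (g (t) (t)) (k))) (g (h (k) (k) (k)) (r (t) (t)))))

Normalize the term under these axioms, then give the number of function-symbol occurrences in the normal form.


1. (r (h (k) (w (w (k) (t) (k)) (h (k) (k) (k)) (w (k) (t) (k))) (w (k) (h (k) (k) (k)) (w (k) (t) (k)))) (r (h (w (k) (g (t) (t)) (k)) (w (k) (g (t) (t)) (k)) (w (k) (g (t) (t)) (k))) (g (h (k) (k) (k)) (r (t) (t)))))  →  (r (h (k) (w (w (k) (t) (k)) (h (k) (k) (k)) (w (k) (t) (k))) (w (k) (h (k) (k) (k)) (w (k) (t) (k)))) (r (h (w (k) (t) (k)) (w (k) (g (t) (t)) (k)) (w (k) (g (t) (t)) (k))) (g (h (k) (k) (k)) (r (t) (t)))))
2. (r (h (k) (w (w (k) (t) (k)) (h (k) (k) (k)) (w (k) (t) (k))) (w (k) (h (k) (k) (k)) (w (k) (t) (k)))) (r (h (w (k) (t) (k)) (w (k) (g (t) (t)) (k)) (w (k) (g (t) (t)) (k))) (g (h (k) (k) (k)) (r (t) (t)))))  →  (r (h (k) (w (w (k) (t) (k)) (h (k) (k) (k)) (w (k) (t) (k))) (w (k) (h (k) (k) (k)) (w (k) (t) (k)))) (r (h (w (k) (t) (k)) (w (k) (t) (k)) (w (k) (g (t) (t)) (k))) (g (h (k) (k) (k)) (r (t) (t)))))
3. (r (h (k) (w (w (k) (t) (k)) (h (k) (k) (k)) (w (k) (t) (k))) (w (k) (h (k) (k) (k)) (w (k) (t) (k)))) (r (h (w (k) (t) (k)) (w (k) (t) (k)) (w (k) (g (t) (t)) (k))) (g (h (k) (k) (k)) (r (t) (t)))))  →  (r (h (k) (w (w (k) (t) (k)) (h (k) (k) (k)) (w (k) (t) (k))) (w (k) (h (k) (k) (k)) (w (k) (t) (k)))) (r (h (w (k) (t) (k)) (w (k) (t) (k)) (w (k) (t) (k))) (g (h (k) (k) (k)) (r (t) (t)))))
normal form: (r (h (k) (w (w (k) (t) (k)) (h (k) (k) (k)) (w (k) (t) (k))) (w (k) (h (k) (k) (k)) (w (k) (t) (k)))) (r (h (w (k) (t) (k)) (w (k) (t) (k)) (w (k) (t) (k))) (g (h (k) (k) (k)) (r (t) (t)))))

size = 48


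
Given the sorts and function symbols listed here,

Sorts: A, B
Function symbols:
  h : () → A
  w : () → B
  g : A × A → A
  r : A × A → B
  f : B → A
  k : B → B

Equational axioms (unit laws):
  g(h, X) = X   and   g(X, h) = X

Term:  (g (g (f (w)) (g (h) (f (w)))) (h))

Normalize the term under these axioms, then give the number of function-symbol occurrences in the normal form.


1. (g (g (f (w)) (g (h) (f (w)))) (h))  →  (g (f (w)) (g (h) (f (w))))
2. (g (f (w)) (g (h) (f (w))))  →  (g (f (w)) (f (w)))
normal form: (g (f (w)) (f (w)))

size = 5


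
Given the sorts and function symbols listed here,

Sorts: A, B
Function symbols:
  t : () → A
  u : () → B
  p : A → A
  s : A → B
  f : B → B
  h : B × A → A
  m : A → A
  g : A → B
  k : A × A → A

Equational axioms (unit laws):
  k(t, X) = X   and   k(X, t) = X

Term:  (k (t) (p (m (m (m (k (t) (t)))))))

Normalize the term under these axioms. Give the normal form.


1. (k (t) (p (m (m (m (k (t) (t)))))))  →  (p (m (m (m (k (t) (t))))))
2. (p (m (m (m (k (t) (t))))))  →  (p (m (m (m (t)))))

normal form = (p (m (m (m (t)))))


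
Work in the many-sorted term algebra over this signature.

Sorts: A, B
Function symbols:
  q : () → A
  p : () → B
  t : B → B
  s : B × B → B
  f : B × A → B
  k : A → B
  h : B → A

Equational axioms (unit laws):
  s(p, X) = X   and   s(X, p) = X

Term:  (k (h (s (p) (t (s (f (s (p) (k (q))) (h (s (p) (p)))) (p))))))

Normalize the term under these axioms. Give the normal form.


normal form = (k (h (t (f (k (q)) (h (p))))))

1. (k (h (s (p) (t (s (f (s (p) (k (q))) (h (s (p) (p)))) (p))))))  →  (k (h (t (s (f (s (p) (k (q))) (h (s (p) (p)))) (p)))))
2. (k (h (t (s (f (s (p) (k (q))) (h (s (p) (p)))) (p)))))  →  (k (h (t (f (s (p) (k (q))) (h (s (p) (p)))))))
3. (k (h (t (f (s (p) (k (q))) (h (s (p) (p)))))))  →  (k (h (t (f (k (q)) (h (s (p) (p)))))))
4. (k (h (t (f (k (q)) (h (s (p) (p)))))))  →  (k (h (t (f (k (q)) (h (p))))))


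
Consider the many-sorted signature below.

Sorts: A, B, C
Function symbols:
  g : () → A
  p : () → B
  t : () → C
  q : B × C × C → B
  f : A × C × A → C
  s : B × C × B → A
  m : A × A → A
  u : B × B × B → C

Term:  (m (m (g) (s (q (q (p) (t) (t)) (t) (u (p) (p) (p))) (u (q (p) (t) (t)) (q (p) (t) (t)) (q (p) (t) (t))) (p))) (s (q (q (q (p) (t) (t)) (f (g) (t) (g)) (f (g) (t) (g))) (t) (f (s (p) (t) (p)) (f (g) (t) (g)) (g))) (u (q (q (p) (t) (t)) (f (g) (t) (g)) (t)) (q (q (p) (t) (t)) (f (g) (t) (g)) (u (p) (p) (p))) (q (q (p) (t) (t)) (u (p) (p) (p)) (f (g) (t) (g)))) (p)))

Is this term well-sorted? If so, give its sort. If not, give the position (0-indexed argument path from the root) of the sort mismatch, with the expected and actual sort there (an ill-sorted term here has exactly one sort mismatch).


    (g) : A
          (p) : B
          (t) : C
          (t) : C
        (q (p) (t) (t)) : B
        (t) : C
          (p) : B
          (p) : B
          (p) : B
        (u (p) (p) (p)) : C
      (q (q (p) (t) (t)) (t) (u (p) (p) (p))) : B
          (p) : B
          (t) : C
          (t) : C
        (q (p) (t) (t)) : B
          (p) : B
          (t) : C
          (t) : C
        (q (p) (t) (t)) : B
          (p) : B
          (t) : C
          (t) : C
        (q (p) (t) (t)) : B
      (u (q (p) (t) (t)) (q (p) (t) (t)) (q (p) (t) (t))) : C
      (p) : B
    (s (q (q (p) (t) (t)) (t) (u (p) (p) (p))) (u (q (p) (t) (t)) (q (p) (t) (t)) (q (p) (t) (t))) (p)) : A
  (m (g) (s (q (q (p) (t) (t)) (t) (u (p) (p) (p))) (u (q (p) (t) (t)) (q (p) (t) (t)) (q (p) (t) (t))) (p))) : A
          (p) : B
          (t) : C
          (t) : C
        (q (p) (t) (t)) : B
          (g) : A
          (t) : C
          (g) : A
        (f (g) (t) (g)) : C
          (g) : A
          (t) : C
          (g) : A
        (f (g) (t) (g)) : C
      (q (q (p) (t) (t)) (f (g) (t) (g)) (f (g) (t) (g))) : B
      (t) : C
          (p) : B
          (t) : C
          (p) : B
        (s (p) (t) (p)) : A
          (g) : A
          (t) : C
          (g) : A
        (f (g) (t) (g)) : C
        (g) : A
      (f (s (p) (t) (p)) (f (g) (t) (g)) (g)) : C
    (q (q (q (p) (t) (t)) (f (g) (t) (g)) (f (g) (t) (g))) (t) (f (s (p) (t) (p)) (f (g) (t) (g)) (g))) : B
          (p) : B
          (t) : C
          (t) : C
        (q (p) (t) (t)) : B
          (g) : A
          (t) : C
          (g) : A
        (f (g) (t) (g)) : C
        (t) : C
      (q (q (p) (t) (t)) (f (g) (t) (g)) (t)) : B
          (p) : B
          (t) : C
          (t) : C
        (q (p) (t) (t)) : B
          (g) : A
          (t) : C
          (g) : A
        (f (g) (t) (g)) : C
          (p) : B
          (p) : B
          (p) : B
        (u (p) (p) (p)) : C
      (q (q (p) (t) (t)) (f (g) (t) (g)) (u (p) (p) (p))) : B
          (p) : B
          (t) : C
          (t) : C
        (q (p) (t) (t)) : B
          (p) : B
          (p) : B
          (p) : B
        (u (p) (p) (p)) : C
          (g) : A
          (t) : C
          (g) : A
        (f (g) (t) (g)) : C
      (q (q (p) (t) (t)) (u (p) (p) (p)) (f (g) (t) (g))) : B
    (u (q (q (p) (t) (t)) (f (g) (t) (g)) (t)) (q (q (p) (t) (t)) (f (g) (t) (g)) (u (p) (p) (p))) (q (q (p) (t) (t)) (u (p) (p) (p)) (f (g) (t) (g)))) : C
    (p) : B
  (s (q (q (q (p) (t) (t)) (f (g) (t) (g)) (f (g) (t) (g))) (t) (f (s (p) (t) (p)) (f (g) (t) (g)) (g))) (u (q (q (p) (t) (t)) (f (g) (t) (g)) (t)) (q (q (p) (t) (t)) (f (g) (t) (g)) (u (p) (p) (p))) (q (q (p) (t) (t)) (u (p) (p) (p)) (f (g) (t) (g)))) (p)) : A
(m (m (g) (s (q (q (p) (t) (t)) (t) (u (p) (p) (p))) (u (q (p) (t) (t)) (q (p) (t) (t)) (q (p) (t) (t))) (p))) (s (q (q (q (p) (t) (t)) (f (g) (t) (g)) (f (g) (t) (g))) (t) (f (s (p) (t) (p)) (f (g) (t) (g)) (g))) (u (q (q (p) (t) (t)) (f (g) (t) (g)) (t)) (q (q (p) (t) (t)) (f (g) (t) (g)) (u (p) (p) (p))) (q (q (p) (t) (t)) (u (p) (p) (p)) (f (g) (t) (g)))) (p))) : A

well-sorted; sort = A


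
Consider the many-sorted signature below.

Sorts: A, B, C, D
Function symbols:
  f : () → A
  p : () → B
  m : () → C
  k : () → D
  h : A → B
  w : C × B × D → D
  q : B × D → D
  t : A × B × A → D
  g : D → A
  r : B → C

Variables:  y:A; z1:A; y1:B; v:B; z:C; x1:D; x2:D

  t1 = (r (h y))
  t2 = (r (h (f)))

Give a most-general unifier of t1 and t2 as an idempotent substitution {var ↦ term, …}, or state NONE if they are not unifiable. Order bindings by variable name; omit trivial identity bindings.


{y ↦ (f)}


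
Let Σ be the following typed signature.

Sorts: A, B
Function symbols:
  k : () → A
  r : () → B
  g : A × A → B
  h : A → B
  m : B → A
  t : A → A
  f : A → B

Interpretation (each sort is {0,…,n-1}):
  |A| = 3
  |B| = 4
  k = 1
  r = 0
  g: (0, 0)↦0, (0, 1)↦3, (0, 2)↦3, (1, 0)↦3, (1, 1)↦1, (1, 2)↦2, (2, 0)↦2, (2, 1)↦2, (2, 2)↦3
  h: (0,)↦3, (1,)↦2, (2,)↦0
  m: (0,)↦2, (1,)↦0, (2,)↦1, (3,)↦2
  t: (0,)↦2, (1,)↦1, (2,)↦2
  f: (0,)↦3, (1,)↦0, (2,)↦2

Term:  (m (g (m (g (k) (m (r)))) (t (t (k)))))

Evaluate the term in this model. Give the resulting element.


  k = 1
  r = 0
  (m (r)) = m(0,) = 2
  (g (k) (m (r))) = g(1, 2) = 2
  (m (g (k) (m (r)))) = m(2,) = 1
  k = 1
  (t (k)) = t(1,) = 1
  (t (t (k))) = t(1,) = 1
  (g (m (g (k) (m (r)))) (t (t (k)))) = g(1, 1) = 1
  (m (g (m (g (k) (m (r)))) (t (t (k))))) = m(1,) = 0

value = 0


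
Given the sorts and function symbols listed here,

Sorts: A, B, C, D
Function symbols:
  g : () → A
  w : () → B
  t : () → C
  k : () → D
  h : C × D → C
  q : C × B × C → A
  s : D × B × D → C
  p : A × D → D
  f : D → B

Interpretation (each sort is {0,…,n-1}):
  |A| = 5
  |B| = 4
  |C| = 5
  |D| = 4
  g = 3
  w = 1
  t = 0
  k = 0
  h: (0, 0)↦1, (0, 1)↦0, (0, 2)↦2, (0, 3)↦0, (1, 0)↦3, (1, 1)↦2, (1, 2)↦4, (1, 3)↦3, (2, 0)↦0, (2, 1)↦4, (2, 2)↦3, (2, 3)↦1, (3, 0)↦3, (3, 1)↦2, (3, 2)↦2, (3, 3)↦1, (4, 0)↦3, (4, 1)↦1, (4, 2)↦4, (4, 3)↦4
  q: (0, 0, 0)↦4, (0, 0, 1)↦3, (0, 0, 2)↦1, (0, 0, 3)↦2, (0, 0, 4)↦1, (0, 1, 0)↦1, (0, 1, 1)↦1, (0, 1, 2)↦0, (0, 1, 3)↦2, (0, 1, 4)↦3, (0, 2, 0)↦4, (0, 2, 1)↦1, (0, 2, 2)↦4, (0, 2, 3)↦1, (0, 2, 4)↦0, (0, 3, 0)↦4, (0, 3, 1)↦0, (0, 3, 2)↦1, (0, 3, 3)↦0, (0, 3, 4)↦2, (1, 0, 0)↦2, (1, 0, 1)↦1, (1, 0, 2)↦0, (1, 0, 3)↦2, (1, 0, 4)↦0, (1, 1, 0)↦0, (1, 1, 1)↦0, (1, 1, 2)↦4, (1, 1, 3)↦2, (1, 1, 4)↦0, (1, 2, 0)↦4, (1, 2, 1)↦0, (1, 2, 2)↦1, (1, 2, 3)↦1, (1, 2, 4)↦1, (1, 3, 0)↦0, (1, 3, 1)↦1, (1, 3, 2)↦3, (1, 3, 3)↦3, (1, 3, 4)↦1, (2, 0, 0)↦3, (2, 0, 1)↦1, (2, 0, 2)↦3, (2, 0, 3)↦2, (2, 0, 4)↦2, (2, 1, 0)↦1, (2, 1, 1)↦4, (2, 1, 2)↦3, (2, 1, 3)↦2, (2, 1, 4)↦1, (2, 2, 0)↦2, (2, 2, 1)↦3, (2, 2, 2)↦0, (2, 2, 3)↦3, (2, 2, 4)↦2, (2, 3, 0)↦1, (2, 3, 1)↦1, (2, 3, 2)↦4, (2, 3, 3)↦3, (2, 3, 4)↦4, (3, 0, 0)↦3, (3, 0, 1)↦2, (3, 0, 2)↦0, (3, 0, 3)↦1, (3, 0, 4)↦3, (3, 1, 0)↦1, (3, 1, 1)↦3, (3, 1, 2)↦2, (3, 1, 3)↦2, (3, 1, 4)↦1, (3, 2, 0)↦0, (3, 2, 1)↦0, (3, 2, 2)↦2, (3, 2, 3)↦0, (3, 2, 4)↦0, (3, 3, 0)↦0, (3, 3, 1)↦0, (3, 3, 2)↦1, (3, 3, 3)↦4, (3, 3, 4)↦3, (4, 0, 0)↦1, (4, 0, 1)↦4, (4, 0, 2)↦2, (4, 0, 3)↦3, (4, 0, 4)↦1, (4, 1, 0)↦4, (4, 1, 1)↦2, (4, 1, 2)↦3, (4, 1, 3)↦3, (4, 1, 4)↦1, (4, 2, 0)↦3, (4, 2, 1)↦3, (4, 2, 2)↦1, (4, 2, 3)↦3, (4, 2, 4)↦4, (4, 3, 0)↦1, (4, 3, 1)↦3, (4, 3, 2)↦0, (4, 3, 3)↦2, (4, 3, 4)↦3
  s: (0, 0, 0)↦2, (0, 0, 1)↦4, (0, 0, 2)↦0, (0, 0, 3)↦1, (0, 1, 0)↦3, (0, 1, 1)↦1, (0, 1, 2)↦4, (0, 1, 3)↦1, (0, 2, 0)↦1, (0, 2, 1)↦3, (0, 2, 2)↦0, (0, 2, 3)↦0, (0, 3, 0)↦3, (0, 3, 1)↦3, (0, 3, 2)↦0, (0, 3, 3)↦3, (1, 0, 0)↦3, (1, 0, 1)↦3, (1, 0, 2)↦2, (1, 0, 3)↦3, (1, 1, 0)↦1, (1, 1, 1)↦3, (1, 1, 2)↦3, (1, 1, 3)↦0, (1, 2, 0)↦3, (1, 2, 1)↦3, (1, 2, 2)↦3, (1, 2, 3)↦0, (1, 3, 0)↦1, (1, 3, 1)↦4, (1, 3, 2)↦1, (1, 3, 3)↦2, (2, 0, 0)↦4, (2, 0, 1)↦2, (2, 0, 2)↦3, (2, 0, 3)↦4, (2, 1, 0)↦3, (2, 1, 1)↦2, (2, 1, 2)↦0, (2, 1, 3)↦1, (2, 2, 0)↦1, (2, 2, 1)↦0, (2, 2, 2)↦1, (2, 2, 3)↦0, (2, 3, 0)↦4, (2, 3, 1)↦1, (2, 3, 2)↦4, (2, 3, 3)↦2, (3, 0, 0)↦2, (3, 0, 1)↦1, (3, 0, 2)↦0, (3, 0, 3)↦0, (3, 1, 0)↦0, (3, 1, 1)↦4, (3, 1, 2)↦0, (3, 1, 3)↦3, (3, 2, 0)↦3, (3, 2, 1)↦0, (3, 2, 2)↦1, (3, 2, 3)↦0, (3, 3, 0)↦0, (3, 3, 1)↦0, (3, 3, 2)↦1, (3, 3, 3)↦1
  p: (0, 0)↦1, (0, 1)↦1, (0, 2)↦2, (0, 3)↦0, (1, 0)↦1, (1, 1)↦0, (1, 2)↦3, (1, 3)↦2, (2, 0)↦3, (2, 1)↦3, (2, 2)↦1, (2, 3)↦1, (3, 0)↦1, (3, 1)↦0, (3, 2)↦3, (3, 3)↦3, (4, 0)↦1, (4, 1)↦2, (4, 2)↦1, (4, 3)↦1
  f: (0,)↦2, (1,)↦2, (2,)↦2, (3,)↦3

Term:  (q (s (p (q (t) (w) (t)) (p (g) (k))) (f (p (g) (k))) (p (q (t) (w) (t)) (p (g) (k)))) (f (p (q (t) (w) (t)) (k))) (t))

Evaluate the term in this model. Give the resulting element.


value = 4

  t = 0
  w = 1
  t = 0
  (q (t) (w) (t)) = q(0, 1, 0) = 1
  g = 3
  k = 0
  (p (g) (k)) = p(3, 0) = 1
  (p (q (t) (w) (t)) (p (g) (k))) = p(1, 1) = 0
  g = 3
  k = 0
  (p (g) (k)) = p(3, 0) = 1
  (f (p (g) (k))) = f(1,) = 2
  t = 0
  w = 1
  t = 0
  (q (t) (w) (t)) = q(0, 1, 0) = 1
  g = 3
  k = 0
  (p (g) (k)) = p(3, 0) = 1
  (p (q (t) (w) (t)) (p (g) (k))) = p(1, 1) = 0
  (s (p (q (t) (w) (t)) (p (g) (k))) (f (p (g) (k))) (p (q (t) (w) (t)) (p (g) (k)))) = s(0, 2, 0) = 1
  t = 0
  w = 1
  t = 0
  (q (t) (w) (t)) = q(0, 1, 0) = 1
  k = 0
  (p (q (t) (w) (t)) (k)) = p(1, 0) = 1
  (f (p (q (t) (w) (t)) (k))) = f(1,) = 2
  t = 0
  (q (s (p (q (t) (w) (t)) (p (g) (k))) (f (p (g) (k))) (p (q (t) (w) (t)) (p (g) (k)))) (f (p (q (t) (w) (t)) (k))) (t)) = q(1, 2, 0) = 4


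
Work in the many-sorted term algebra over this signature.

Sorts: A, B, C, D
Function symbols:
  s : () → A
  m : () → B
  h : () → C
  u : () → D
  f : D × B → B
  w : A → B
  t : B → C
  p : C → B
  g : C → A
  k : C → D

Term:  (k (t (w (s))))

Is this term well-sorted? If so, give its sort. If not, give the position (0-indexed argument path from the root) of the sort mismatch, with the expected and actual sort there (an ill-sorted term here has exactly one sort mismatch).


well-sorted; sort = D

      (s) : A
    (w (s)) : B
  (t (w (s))) : C
(k (t (w (s)))) : D


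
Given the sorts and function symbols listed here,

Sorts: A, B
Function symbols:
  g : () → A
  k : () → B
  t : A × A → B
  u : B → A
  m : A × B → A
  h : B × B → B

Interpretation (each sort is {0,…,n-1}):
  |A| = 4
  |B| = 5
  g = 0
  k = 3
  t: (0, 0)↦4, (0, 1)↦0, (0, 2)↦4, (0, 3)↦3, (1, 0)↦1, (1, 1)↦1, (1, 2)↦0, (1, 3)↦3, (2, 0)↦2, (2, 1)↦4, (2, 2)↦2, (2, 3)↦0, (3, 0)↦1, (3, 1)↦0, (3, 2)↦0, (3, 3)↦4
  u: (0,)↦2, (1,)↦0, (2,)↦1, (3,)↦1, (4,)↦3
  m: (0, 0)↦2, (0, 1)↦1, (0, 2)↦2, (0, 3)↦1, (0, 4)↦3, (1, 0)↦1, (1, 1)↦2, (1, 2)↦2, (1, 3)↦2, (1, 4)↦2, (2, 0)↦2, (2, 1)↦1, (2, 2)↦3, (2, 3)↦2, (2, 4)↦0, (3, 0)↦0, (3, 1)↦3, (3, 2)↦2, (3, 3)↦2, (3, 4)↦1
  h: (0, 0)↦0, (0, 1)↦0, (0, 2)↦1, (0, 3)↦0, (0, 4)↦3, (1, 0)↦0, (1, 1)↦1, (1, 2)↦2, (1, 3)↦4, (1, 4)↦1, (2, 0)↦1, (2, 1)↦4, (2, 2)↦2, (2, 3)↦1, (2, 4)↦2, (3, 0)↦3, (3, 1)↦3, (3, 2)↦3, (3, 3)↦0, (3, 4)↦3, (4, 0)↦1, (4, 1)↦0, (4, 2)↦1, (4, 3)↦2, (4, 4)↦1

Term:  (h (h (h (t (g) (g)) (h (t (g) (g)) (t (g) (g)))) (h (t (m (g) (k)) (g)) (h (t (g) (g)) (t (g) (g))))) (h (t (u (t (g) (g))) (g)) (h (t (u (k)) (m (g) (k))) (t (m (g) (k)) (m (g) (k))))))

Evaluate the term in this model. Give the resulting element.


  g = 0
  g = 0
  (t (g) (g)) = t(0, 0) = 4
  g = 0
  g = 0
  (t (g) (g)) = t(0, 0) = 4
  g = 0
  g = 0
  (t (g) (g)) = t(0, 0) = 4
  (h (t (g) (g)) (t (g) (g))) = h(4, 4) = 1
  (h (t (g) (g)) (h (t (g) (g)) (t (g) (g)))) = h(4, 1) = 0
  g = 0
  k = 3
  (m (g) (k)) = m(0, 3) = 1
  g = 0
  (t (m (g) (k)) (g)) = t(1, 0) = 1
  g = 0
  g = 0
  (t (g) (g)) = t(0, 0) = 4
  g = 0
  g = 0
  (t (g) (g)) = t(0, 0) = 4
  (h (t (g) (g)) (t (g) (g))) = h(4, 4) = 1
  (h (t (m (g) (k)) (g)) (h (t (g) (g)) (t (g) (g)))) = h(1, 1) = 1
  (h (h (t (g) (g)) (h (t (g) (g)) (t (g) (g)))) (h (t (m (g) (k)) (g)) (h (t (g) (g)) (t (g) (g))))) = h(0, 1) = 0
  g = 0
  g = 0
  (t (g) (g)) = t(0, 0) = 4
  (u (t (g) (g))) = u(4,) = 3
  g = 0
  (t (u (t (g) (g))) (g)) = t(3, 0) = 1
  k = 3
  (u (k)) = u(3,) = 1
  g = 0
  k = 3
  (m (g) (k)) = m(0, 3) = 1
  (t (u (k)) (m (g) (k))) = t(1, 1) = 1
  g = 0
  k = 3
  (m (g) (k)) = m(0, 3) = 1
  g = 0
  k = 3
  (m (g) (k)) = m(0, 3) = 1
  (t (m (g) (k)) (m (g) (k))) = t(1, 1) = 1
  (h (t (u (k)) (m (g) (k))) (t (m (g) (k)) (m (g) (k)))) = h(1, 1) = 1
  (h (t (u (t (g) (g))) (g)) (h (t (u (k)) (m (g) (k))) (t (m (g) (k)) (m (g) (k))))) = h(1, 1) = 1
  (h (h (h (t (g) (g)) (h (t (g) (g)) (t (g) (g)))) (h (t (m (g) (k)) (g)) (h (t (g) (g)) (t (g) (g))))) (h (t (u (t (g) (g))) (g)) (h (t (u (k)) (m (g) (k))) (t (m (g) (k)) (m (g) (k)))))) = h(0, 1) = 0

value = 0


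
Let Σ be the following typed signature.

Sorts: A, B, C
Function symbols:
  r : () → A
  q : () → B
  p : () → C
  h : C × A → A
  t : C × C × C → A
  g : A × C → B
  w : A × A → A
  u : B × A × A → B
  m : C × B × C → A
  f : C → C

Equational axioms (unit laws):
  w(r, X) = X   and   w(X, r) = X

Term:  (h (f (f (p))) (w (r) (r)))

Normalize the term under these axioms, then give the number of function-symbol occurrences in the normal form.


size = 5

1. (h (f (f (p))) (w (r) (r)))  →  (h (f (f (p))) (r))
normal form: (h (f (f (p))) (r))


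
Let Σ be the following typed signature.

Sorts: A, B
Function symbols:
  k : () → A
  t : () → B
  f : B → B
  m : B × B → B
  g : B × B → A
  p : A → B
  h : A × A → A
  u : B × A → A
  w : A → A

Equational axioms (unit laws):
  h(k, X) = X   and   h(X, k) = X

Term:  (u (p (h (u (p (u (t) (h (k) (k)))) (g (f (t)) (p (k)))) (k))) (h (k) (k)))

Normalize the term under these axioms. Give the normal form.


normal form = (u (p (u (p (u (t) (k))) (g (f (t)) (p (k))))) (k))

1. (u (p (h (u (p (u (t) (h (k) (k)))) (g (f (t)) (p (k)))) (k))) (h (k) (k)))  →  (u (p (u (p (u (t) (h (k) (k)))) (g (f (t)) (p (k))))) (h (k) (k)))
2. (u (p (u (p (u (t) (h (k) (k)))) (g (f (t)) (p (k))))) (h (k) (k)))  →  (u (p (u (p (u (t) (k))) (g (f (t)) (p (k))))) (h (k) (k)))
3. (u (p (u (p (u (t) (k))) (g (f (t)) (p (k))))) (h (k) (k)))  →  (u (p (u (p (u (t) (k))) (g (f (t)) (p (k))))) (k))


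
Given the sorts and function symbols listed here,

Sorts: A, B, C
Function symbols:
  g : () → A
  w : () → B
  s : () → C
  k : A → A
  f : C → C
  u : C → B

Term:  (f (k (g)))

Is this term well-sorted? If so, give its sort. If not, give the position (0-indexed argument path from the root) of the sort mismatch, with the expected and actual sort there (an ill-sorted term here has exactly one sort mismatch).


    (g) : A
  (k (g)) : A
(f (k (g))) : ✗ arg 0 at [0] has sort A, expected C

ill-sorted at position [0]: expected C, got A


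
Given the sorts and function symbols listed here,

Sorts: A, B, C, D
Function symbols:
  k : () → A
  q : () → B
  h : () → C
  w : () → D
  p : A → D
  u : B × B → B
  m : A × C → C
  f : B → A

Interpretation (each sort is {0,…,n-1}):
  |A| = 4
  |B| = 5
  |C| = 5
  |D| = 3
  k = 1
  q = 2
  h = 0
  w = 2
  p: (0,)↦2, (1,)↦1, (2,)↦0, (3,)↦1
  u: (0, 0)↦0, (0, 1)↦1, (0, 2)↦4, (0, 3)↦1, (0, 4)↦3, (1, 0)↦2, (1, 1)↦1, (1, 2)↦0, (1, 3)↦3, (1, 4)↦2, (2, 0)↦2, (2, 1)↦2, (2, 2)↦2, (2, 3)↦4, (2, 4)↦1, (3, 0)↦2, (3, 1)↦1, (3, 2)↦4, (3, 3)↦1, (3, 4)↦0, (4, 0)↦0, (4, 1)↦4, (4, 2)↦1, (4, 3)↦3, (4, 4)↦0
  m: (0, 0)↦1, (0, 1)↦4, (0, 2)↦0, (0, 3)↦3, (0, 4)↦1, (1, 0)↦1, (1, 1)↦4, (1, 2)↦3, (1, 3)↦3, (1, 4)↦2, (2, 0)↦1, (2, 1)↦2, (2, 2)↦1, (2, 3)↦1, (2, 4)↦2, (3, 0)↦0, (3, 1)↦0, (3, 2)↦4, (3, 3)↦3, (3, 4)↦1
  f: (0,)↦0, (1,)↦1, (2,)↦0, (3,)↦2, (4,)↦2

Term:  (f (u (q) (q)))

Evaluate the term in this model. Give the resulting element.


value = 0

  q = 2
  q = 2
  (u (q) (q)) = u(2, 2) = 2
  (f (u (q) (q))) = f(2,) = 0


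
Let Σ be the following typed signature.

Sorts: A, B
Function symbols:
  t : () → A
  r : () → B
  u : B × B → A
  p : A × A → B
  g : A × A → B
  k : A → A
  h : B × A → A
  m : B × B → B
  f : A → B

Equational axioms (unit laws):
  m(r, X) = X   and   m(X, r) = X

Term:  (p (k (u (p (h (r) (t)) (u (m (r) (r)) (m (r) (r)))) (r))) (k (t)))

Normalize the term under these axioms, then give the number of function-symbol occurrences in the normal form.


size = 13

1. (p (k (u (p (h (r) (t)) (u (m (r) (r)) (m (r) (r)))) (r))) (k (t)))  →  (p (k (u (p (h (r) (t)) (u (r) (m (r) (r)))) (r))) (k (t)))
2. (p (k (u (p (h (r) (t)) (u (r) (m (r) (r)))) (r))) (k (t)))  →  (p (k (u (p (h (r) (t)) (u (r) (r))) (r))) (k (t)))
normal form: (p (k (u (p (h (r) (t)) (u (r) (r))) (r))) (k (t)))


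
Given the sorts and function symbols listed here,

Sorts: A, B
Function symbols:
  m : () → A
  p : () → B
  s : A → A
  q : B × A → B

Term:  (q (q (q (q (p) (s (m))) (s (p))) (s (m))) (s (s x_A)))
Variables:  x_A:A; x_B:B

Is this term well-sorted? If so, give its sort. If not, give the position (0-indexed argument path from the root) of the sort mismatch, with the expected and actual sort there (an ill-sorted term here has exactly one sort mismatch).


        (p) : B
          (m) : A
        (s (m)) : A
      (q (p) (s (m))) : B
        (p) : B
      (s (p)) : ✗ arg 0 at [0, 0, 1, 0] has sort B, expected A
      (m) : A
    (s (m)) : A
      x_A : A
    (s x_A) : A
  (s (s x_A)) : A

ill-sorted at position [0, 0, 1, 0]: expected A, got B


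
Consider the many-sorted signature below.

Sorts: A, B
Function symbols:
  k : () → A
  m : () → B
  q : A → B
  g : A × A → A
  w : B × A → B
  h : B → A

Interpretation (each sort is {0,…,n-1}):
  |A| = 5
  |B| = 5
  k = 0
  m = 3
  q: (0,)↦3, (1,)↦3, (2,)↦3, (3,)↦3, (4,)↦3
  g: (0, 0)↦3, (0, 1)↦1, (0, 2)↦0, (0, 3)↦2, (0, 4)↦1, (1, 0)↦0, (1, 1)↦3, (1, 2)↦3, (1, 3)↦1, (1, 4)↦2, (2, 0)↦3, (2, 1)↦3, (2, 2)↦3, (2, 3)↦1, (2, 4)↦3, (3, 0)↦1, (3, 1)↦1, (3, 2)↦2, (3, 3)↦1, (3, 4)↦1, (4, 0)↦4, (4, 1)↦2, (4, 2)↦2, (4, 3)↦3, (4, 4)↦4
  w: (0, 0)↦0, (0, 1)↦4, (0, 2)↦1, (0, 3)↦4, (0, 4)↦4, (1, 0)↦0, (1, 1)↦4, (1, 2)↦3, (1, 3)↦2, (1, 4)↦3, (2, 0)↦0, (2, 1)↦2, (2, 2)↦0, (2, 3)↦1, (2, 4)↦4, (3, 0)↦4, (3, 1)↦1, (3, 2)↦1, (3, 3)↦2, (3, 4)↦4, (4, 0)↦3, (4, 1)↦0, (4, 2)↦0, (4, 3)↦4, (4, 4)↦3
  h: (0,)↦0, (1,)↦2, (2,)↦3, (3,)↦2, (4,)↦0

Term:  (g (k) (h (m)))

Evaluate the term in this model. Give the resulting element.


  k = 0
  m = 3
  (h (m)) = h(3,) = 2
  (g (k) (h (m))) = g(0, 2) = 0

value = 0


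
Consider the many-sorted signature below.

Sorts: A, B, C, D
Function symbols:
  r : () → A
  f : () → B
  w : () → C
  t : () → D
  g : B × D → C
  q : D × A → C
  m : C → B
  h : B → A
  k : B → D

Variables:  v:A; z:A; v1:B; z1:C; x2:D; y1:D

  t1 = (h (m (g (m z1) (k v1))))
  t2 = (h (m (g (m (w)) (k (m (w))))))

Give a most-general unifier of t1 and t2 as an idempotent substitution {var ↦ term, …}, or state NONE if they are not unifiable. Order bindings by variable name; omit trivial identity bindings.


{v1 ↦ (m (w)), z1 ↦ (w)}


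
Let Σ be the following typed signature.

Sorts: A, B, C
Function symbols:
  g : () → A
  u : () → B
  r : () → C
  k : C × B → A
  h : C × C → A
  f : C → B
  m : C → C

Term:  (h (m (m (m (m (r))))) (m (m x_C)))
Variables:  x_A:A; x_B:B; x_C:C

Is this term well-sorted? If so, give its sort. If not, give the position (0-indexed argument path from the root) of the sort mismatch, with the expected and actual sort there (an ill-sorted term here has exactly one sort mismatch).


          (r) : C
        (m (r)) : C
      (m (m (r))) : C
    (m (m (m (r)))) : C
  (m (m (m (m (r))))) : C
      x_C : C
    (m x_C) : C
  (m (m x_C)) : C
(h (m (m (m (m (r))))) (m (m x_C))) : A

well-sorted; sort = A


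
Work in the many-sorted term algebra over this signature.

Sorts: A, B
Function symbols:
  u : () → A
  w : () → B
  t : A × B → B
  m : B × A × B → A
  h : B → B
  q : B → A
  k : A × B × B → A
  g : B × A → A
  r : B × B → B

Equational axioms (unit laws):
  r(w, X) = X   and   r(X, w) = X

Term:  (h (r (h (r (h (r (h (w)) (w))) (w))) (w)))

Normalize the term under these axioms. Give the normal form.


1. (h (r (h (r (h (r (h (w)) (w))) (w))) (w)))  →  (h (h (r (h (r (h (w)) (w))) (w))))
2. (h (h (r (h (r (h (w)) (w))) (w))))  →  (h (h (h (r (h (w)) (w)))))
3. (h (h (h (r (h (w)) (w)))))  →  (h (h (h (h (w)))))

normal form = (h (h (h (h (w)))))


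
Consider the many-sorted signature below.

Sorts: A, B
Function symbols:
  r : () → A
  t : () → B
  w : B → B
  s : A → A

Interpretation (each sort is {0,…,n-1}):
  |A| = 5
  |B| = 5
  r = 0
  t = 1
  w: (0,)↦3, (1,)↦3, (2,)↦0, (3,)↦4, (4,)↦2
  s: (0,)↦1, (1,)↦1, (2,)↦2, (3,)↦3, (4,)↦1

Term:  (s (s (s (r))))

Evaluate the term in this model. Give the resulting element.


value = 1

  r = 0
  (s (r)) = s(0,) = 1
  (s (s (r))) = s(1,) = 1
  (s (s (s (r)))) = s(1,) = 1


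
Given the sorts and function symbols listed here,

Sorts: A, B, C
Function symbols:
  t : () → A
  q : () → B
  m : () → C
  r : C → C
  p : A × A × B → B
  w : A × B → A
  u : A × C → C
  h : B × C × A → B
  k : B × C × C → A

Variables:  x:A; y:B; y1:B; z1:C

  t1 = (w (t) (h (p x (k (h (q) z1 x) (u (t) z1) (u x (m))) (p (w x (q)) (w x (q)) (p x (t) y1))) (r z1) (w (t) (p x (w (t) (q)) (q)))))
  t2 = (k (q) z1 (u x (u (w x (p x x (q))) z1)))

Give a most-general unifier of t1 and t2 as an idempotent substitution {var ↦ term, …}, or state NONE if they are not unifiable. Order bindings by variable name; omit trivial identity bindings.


NONE (not unifiable)

head clash or occurs-check failure — not unifiable


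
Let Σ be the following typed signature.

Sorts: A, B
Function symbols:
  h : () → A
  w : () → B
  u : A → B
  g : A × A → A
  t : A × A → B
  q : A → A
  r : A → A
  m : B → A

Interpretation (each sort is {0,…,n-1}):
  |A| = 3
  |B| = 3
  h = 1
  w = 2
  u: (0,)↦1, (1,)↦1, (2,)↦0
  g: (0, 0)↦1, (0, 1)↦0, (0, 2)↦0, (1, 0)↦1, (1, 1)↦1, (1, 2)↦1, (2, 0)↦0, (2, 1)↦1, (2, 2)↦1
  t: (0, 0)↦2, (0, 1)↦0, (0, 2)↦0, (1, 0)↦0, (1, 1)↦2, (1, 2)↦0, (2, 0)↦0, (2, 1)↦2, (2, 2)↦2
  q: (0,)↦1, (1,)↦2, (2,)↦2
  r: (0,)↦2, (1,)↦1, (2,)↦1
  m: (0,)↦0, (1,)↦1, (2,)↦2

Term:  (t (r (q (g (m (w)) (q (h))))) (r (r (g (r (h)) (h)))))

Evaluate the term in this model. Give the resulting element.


  w = 2
  (m (w)) = m(2,) = 2
  h = 1
  (q (h)) = q(1,) = 2
  (g (m (w)) (q (h))) = g(2, 2) = 1
  (q (g (m (w)) (q (h)))) = q(1,) = 2
  (r (q (g (m (w)) (q (h))))) = r(2,) = 1
  h = 1
  (r (h)) = r(1,) = 1
  h = 1
  (g (r (h)) (h)) = g(1, 1) = 1
  (r (g (r (h)) (h))) = r(1,) = 1
  (r (r (g (r (h)) (h)))) = r(1,) = 1
  (t (r (q (g (m (w)) (q (h))))) (r (r (g (r (h)) (h))))) = t(1, 1) = 2

value = 2


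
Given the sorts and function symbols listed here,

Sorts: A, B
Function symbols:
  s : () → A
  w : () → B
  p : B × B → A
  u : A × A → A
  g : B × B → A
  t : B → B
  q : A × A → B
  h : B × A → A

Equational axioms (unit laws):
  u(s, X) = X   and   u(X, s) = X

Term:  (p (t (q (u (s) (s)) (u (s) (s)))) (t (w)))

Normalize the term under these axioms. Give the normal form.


1. (p (t (q (u (s) (s)) (u (s) (s)))) (t (w)))  →  (p (t (q (s) (u (s) (s)))) (t (w)))
2. (p (t (q (s) (u (s) (s)))) (t (w)))  →  (p (t (q (s) (s))) (t (w)))

normal form = (p (t (q (s) (s))) (t (w)))


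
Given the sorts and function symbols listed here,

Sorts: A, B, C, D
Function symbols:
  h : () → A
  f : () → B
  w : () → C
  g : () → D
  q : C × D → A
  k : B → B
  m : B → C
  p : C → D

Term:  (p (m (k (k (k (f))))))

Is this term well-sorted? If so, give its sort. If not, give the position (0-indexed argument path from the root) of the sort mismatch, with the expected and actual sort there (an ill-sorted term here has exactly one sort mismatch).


well-sorted; sort = D

          (f) : B
        (k (f)) : B
      (k (k (f))) : B
    (k (k (k (f)))) : B
  (m (k (k (k (f))))) : C
(p (m (k (k (k (f)))))) : D


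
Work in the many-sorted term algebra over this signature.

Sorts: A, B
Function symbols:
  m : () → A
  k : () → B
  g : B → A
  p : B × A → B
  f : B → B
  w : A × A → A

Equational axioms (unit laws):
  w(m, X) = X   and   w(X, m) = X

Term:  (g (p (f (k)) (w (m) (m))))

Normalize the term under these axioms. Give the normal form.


normal form = (g (p (f (k)) (m)))

1. (g (p (f (k)) (w (m) (m))))  →  (g (p (f (k)) (m)))


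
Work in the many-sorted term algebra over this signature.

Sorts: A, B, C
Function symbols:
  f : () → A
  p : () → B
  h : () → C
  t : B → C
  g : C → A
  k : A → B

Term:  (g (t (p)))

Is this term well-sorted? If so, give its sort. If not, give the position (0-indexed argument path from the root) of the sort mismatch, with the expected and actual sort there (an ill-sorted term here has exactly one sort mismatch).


well-sorted; sort = A

    (p) : B
  (t (p)) : C
(g (t (p))) : A


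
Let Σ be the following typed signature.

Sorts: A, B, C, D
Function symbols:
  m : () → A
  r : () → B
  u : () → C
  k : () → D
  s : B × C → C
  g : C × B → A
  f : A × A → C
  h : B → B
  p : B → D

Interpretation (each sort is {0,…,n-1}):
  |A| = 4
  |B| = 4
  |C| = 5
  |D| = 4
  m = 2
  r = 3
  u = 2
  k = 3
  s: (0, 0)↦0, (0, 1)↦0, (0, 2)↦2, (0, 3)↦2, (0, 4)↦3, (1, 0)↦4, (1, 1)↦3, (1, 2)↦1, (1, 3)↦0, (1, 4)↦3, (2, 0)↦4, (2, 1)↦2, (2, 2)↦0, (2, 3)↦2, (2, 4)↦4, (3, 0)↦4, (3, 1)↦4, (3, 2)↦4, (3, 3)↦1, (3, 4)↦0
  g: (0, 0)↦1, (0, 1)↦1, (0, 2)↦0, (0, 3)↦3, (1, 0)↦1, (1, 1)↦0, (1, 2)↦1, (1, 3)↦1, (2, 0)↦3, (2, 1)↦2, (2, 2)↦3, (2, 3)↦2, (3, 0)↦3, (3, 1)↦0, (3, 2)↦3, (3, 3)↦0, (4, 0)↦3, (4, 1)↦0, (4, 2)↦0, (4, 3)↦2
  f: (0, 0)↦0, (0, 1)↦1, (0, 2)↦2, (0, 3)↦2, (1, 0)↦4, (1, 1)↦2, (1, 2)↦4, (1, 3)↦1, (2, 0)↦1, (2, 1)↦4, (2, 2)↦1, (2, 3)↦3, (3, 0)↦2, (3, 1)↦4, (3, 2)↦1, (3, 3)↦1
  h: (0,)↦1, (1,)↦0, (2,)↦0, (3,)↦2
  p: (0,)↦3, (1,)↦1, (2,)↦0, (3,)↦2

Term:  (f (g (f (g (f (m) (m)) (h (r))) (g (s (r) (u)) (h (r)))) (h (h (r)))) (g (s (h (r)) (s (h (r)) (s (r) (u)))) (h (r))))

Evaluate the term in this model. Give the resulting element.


  m = 2
  m = 2
  (f (m) (m)) = f(2, 2) = 1
  r = 3
  (h (r)) = h(3,) = 2
  (g (f (m) (m)) (h (r))) = g(1, 2) = 1
  r = 3
  u = 2
  (s (r) (u)) = s(3, 2) = 4
  r = 3
  (h (r)) = h(3,) = 2
  (g (s (r) (u)) (h (r))) = g(4, 2) = 0
  (f (g (f (m) (m)) (h (r))) (g (s (r) (u)) (h (r)))) = f(1, 0) = 4
  r = 3
  (h (r)) = h(3,) = 2
  (h (h (r))) = h(2,) = 0
  (g (f (g (f (m) (m)) (h (r))) (g (s (r) (u)) (h (r)))) (h (h (r)))) = g(4, 0) = 3
  r = 3
  (h (r)) = h(3,) = 2
  r = 3
  (h (r)) = h(3,) = 2
  r = 3
  u = 2
  (s (r) (u)) = s(3, 2) = 4
  (s (h (r)) (s (r) (u))) = s(2, 4) = 4
  (s (h (r)) (s (h (r)) (s (r) (u)))) = s(2, 4) = 4
  r = 3
  (h (r)) = h(3,) = 2
  (g (s (h (r)) (s (h (r)) (s (r) (u)))) (h (r))) = g(4, 2) = 0
  (f (g (f (g (f (m) (m)) (h (r))) (g (s (r) (u)) (h (r)))) (h (h (r)))) (g (s (h (r)) (s (h (r)) (s (r) (u)))) (h (r)))) = f(3, 0) = 2

value = 2


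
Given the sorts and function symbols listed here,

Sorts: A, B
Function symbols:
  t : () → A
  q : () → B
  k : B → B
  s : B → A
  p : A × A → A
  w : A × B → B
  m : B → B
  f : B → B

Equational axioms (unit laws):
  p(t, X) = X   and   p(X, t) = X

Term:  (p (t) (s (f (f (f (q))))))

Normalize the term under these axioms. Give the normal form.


1. (p (t) (s (f (f (f (q))))))  →  (s (f (f (f (q)))))

normal form = (s (f (f (f (q)))))


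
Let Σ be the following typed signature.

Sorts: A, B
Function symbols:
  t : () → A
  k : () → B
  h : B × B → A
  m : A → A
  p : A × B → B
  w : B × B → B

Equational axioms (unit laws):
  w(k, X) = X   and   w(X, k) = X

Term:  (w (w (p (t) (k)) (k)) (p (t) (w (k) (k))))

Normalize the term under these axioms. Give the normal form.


1. (w (w (p (t) (k)) (k)) (p (t) (w (k) (k))))  →  (w (p (t) (k)) (p (t) (w (k) (k))))
2. (w (p (t) (k)) (p (t) (w (k) (k))))  →  (w (p (t) (k)) (p (t) (k)))

normal form = (w (p (t) (k)) (p (t) (k)))


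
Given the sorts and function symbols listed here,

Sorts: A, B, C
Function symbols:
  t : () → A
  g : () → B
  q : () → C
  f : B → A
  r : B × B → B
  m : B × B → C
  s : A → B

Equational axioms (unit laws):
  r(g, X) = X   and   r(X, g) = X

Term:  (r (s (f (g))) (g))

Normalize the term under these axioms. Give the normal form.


1. (r (s (f (g))) (g))  →  (s (f (g)))

normal form = (s (f (g)))


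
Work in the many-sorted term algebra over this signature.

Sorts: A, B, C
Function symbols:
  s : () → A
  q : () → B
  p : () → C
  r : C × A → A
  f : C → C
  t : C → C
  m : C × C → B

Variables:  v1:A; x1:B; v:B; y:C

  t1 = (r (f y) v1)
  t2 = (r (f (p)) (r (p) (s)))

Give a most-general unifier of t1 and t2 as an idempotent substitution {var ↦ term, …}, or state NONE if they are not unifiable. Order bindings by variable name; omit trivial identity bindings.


{v1 ↦ (r (p) (s)), y ↦ (p)}


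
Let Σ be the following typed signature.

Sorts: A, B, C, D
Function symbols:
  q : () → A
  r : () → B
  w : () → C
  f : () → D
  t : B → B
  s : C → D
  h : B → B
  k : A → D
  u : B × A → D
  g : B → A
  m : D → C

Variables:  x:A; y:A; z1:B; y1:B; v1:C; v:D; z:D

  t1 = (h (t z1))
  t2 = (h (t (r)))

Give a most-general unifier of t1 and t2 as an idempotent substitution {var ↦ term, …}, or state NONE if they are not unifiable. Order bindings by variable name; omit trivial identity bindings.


{z1 ↦ (r)}


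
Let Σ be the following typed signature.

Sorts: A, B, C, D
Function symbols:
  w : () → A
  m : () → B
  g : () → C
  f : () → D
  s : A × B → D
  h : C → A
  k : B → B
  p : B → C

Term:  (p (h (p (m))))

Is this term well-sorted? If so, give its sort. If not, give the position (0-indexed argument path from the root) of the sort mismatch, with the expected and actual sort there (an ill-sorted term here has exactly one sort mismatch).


      (m) : B
    (p (m)) : C
  (h (p (m))) : A
(p (h (p (m)))) : ✗ arg 0 at [0] has sort A, expected B

ill-sorted at position [0]: expected B, got A


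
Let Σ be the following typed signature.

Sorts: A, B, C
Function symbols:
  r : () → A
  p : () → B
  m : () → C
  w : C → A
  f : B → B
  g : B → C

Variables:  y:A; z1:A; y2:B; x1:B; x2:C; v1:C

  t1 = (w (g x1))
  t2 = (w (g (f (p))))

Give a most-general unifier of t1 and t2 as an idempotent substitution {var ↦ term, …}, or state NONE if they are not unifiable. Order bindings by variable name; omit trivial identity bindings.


{x1 ↦ (f (p))}


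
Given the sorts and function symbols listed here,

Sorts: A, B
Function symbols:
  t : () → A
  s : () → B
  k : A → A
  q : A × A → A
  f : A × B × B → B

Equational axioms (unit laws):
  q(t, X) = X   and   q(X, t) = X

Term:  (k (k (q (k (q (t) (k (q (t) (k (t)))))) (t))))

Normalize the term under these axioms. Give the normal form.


normal form = (k (k (k (k (k (t))))))

1. (k (k (q (k (q (t) (k (q (t) (k (t)))))) (t))))  →  (k (k (k (q (t) (k (q (t) (k (t))))))))
2. (k (k (k (q (t) (k (q (t) (k (t))))))))  →  (k (k (k (k (q (t) (k (t)))))))
3. (k (k (k (k (q (t) (k (t)))))))  →  (k (k (k (k (k (t))))))


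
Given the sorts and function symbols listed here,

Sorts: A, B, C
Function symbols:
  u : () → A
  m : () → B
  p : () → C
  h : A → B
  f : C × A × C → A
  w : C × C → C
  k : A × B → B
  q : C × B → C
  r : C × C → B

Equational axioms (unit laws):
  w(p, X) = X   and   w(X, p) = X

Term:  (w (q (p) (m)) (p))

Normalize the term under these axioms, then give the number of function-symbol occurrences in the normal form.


1. (w (q (p) (m)) (p))  →  (q (p) (m))
normal form: (q (p) (m))

size = 3


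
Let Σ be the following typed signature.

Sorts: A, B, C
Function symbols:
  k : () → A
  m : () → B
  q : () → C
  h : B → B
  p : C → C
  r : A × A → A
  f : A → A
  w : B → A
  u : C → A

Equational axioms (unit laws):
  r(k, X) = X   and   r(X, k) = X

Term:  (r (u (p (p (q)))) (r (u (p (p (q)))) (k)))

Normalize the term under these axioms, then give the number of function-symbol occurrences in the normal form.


1. (r (u (p (p (q)))) (r (u (p (p (q)))) (k)))  →  (r (u (p (p (q)))) (u (p (p (q)))))
normal form: (r (u (p (p (q)))) (u (p (p (q)))))

size = 9


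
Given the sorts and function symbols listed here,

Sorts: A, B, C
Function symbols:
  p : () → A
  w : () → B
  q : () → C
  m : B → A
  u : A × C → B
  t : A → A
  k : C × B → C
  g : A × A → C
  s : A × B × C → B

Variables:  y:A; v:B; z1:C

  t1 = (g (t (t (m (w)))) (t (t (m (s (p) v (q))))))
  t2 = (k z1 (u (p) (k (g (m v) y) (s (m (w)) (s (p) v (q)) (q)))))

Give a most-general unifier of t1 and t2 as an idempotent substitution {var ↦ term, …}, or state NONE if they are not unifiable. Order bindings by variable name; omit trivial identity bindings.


NONE (not unifiable)

head clash or occurs-check failure — not unifiable


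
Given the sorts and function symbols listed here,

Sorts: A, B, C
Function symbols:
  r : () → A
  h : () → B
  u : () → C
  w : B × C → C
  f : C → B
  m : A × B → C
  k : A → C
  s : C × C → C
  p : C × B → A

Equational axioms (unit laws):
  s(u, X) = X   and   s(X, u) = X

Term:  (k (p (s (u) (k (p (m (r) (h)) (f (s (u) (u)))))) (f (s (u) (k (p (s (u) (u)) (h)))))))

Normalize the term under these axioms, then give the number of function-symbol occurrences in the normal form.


size = 14

1. (k (p (s (u) (k (p (m (r) (h)) (f (s (u) (u)))))) (f (s (u) (k (p (s (u) (u)) (h)))))))  →  (k (p (k (p (m (r) (h)) (f (s (u) (u))))) (f (s (u) (k (p (s (u) (u)) (h)))))))
2. (k (p (k (p (m (r) (h)) (f (s (u) (u))))) (f (s (u) (k (p (s (u) (u)) (h)))))))  →  (k (p (k (p (m (r) (h)) (f (u)))) (f (s (u) (k (p (s (u) (u)) (h)))))))
3. (k (p (k (p (m (r) (h)) (f (u)))) (f (s (u) (k (p (s (u) (u)) (h)))))))  →  (k (p (k (p (m (r) (h)) (f (u)))) (f (k (p (s (u) (u)) (h))))))
4. (k (p (k (p (m (r) (h)) (f (u)))) (f (k (p (s (u) (u)) (h))))))  →  (k (p (k (p (m (r) (h)) (f (u)))) (f (k (p (u) (h))))))
normal form: (k (p (k (p (m (r) (h)) (f (u)))) (f (k (p (u) (h))))))


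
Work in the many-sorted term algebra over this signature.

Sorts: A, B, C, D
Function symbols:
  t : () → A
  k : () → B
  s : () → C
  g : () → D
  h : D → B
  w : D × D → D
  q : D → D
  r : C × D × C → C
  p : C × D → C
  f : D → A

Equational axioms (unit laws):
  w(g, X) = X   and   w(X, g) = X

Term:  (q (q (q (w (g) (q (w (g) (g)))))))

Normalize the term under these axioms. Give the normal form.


1. (q (q (q (w (g) (q (w (g) (g)))))))  →  (q (q (q (q (w (g) (g))))))
2. (q (q (q (q (w (g) (g))))))  →  (q (q (q (q (g)))))

normal form = (q (q (q (q (g)))))
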